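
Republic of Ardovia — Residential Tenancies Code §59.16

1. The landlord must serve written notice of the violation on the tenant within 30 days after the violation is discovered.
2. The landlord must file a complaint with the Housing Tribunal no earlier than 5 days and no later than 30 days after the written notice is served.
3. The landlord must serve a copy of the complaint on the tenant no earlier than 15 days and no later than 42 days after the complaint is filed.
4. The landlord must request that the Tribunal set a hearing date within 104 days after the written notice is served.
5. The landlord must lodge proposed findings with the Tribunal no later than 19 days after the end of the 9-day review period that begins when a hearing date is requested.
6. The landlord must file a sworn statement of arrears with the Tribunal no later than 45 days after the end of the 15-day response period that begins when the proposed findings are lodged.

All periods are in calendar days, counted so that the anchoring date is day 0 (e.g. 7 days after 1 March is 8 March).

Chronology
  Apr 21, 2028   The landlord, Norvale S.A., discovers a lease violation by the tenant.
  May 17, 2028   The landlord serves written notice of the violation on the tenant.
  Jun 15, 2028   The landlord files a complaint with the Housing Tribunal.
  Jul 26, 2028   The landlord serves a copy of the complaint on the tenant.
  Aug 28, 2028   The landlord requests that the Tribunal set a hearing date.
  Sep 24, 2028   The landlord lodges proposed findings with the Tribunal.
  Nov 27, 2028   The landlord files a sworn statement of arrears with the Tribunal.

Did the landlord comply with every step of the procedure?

No

Step 1 — counting 30 days from Apr 21, 2028 (when the violation is discovered) gives a deadline of May 21, 2028; completed May 17, 2028, before the deadline.
Step 2 — 5 and 30 days from May 17, 2028 (when the written notice is served) are May 22, 2028 and Jun 16, 2028 respectively; done Jun 15, 2028 — within the window.
Step 3 — 15 and 42 days from Jun 15, 2028 (when the complaint is filed) are Jun 30, 2028 and Jul 27, 2028 respectively; Jul 26, 2028 falls inside that range.
Step 4 — counting 104 days from May 17, 2028 (when the written notice is served) gives a deadline of Aug 29, 2028; Aug 28, 2028 is within that limit.
Step 5 — counting 19 days from Sep 6, 2028 (end of the 9-day review period, which began when a hearing date is requested on Aug 28, 2028) gives a deadline of Sep 25, 2028; done Sep 24, 2028 — timely.
Step 6 — counting 45 days from Oct 9, 2028 (end of the 15-day response period, which began when the proposed findings are lodged on Sep 24, 2028) gives a deadline of Nov 23, 2028; done Nov 27, 2028 — 4 days late.
Later steps need not be reached.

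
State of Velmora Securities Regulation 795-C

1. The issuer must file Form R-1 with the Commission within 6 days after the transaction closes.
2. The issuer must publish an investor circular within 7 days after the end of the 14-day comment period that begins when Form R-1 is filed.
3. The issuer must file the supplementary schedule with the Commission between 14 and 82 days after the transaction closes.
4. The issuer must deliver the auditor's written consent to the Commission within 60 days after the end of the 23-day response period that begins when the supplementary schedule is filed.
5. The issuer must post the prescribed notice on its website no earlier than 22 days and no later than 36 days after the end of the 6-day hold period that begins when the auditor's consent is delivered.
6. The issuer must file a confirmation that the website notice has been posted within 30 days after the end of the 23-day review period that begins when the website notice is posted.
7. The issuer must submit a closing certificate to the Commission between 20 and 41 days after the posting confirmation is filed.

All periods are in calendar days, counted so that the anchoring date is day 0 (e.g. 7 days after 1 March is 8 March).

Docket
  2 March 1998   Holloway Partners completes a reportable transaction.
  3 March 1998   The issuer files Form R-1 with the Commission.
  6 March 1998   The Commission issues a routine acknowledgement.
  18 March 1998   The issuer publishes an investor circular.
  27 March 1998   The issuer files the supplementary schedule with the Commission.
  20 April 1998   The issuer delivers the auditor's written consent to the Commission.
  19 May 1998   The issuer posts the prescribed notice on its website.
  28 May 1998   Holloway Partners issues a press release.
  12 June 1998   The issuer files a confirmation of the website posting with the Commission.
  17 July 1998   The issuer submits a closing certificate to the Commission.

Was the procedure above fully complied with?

Yes

Step 1 — counting 6 days from 2 March 1998 (when the transaction closes) gives a deadline of 8 March 1998; completed 3 March 1998, before the deadline.
Step 2 — counting 7 days from 17 March 1998 (end of the 14-day comment period, which began when Form R-1 is filed on 3 March 1998) gives a deadline of 24 March 1998; completed 18 March 1998, before the deadline.
Step 3 — 14 and 82 days from 2 March 1998 (when the transaction closes) are 16 March 1998 and 23 May 1998 respectively; done 27 March 1998, which is between those dates.
Step 4 — counting 60 days from 19 April 1998 (end of the 23-day response period, which began when the supplementary schedule is filed on 27 March 1998) gives a deadline of 18 June 1998; completed 20 April 1998, before the deadline.
Step 5 — 22 and 36 days from 26 April 1998 (end of the 6-day hold period, which began when the auditor's consent is delivered on 20 April 1998) are 18 May 1998 and 1 June 1998 respectively; done 19 May 1998, which is between those dates.
Step 6 — counting 30 days from 11 June 1998 (end of the 23-day review period, which began when the website notice is posted on 19 May 1998) gives a deadline of 11 July 1998; 12 June 1998 is within that limit.
Step 7 — 20 and 41 days from 12 June 1998 (when the posting confirmation is filed) are 2 July 1998 and 23 July 1998 respectively; 17 July 1998 falls inside that range.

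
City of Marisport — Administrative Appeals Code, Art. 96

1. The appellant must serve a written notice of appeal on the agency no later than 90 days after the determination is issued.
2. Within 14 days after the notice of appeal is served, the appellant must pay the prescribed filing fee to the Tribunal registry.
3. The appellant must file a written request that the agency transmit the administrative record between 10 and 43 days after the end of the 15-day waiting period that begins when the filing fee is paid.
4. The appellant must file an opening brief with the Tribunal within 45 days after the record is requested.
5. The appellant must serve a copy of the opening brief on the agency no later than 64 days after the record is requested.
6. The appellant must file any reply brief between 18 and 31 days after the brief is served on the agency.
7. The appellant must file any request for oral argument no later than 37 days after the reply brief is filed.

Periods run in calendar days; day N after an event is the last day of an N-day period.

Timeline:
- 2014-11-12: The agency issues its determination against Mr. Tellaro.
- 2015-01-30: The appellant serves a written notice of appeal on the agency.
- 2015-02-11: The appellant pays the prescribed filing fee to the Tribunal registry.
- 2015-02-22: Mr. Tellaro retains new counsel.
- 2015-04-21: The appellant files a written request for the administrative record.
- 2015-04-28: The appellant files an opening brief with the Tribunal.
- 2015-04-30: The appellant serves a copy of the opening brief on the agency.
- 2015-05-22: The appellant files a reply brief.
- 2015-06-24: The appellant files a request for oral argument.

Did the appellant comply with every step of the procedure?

No

Step 1 — counting 90 days from 2014-11-12 (when the determination is issued) gives a deadline of 2015-02-10; completed 2015-01-30, before the deadline.
Step 2 — counting 14 days from 2015-01-30 (when the notice of appeal is served) gives a deadline of 2015-02-13; completed 2015-02-11, before the deadline.
Step 3 — 10 and 43 days from 2015-02-26 (end of the 15-day waiting period, which began when the filing fee is paid on 2015-02-11) are 2015-03-08 and 2015-04-10 respectively; done 2015-04-21 — 11 days after the window closed.
No need to go further; step 3 was not satisfied.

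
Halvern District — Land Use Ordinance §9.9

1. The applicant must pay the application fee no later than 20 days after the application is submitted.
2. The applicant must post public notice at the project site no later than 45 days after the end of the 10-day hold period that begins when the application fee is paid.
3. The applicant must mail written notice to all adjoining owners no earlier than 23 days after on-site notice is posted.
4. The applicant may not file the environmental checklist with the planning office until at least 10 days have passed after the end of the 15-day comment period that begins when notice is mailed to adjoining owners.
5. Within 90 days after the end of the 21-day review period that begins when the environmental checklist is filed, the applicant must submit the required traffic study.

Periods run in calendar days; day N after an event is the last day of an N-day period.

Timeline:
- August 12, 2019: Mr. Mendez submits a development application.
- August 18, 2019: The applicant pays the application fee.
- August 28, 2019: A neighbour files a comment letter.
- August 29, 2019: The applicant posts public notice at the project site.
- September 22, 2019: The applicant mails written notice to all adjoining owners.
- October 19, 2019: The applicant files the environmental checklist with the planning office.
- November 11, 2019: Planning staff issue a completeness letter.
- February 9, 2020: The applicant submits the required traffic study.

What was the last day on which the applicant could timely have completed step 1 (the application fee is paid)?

September 1, 2019

Step 1 runs from August 12, 2019, when the application is submitted. 20 days after August 12, 2019 is September 1, 2019.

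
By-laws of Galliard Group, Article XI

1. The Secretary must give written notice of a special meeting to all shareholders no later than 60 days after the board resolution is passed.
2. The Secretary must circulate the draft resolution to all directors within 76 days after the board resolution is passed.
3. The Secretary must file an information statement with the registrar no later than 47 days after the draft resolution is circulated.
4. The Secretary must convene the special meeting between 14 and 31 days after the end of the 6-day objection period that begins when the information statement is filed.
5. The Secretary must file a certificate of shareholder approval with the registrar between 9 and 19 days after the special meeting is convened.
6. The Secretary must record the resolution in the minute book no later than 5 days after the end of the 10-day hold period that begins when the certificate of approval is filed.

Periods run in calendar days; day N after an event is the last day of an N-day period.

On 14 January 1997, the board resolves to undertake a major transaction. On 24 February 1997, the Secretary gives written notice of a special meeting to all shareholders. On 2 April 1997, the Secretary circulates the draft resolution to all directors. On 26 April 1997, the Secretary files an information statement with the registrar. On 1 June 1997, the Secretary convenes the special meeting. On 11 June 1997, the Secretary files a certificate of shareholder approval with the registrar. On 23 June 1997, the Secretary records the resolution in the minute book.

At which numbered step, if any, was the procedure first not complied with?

Step 2

Step 1 — counting 60 days from 14 January 1997 (when the board resolution is passed) gives a deadline of 15 March 1997; 24 February 1997 is within that limit.
Step 2 — counting 76 days from 14 January 1997 (when the board resolution is passed) gives a deadline of 31 March 1997; not done until 2 April 1997, 2 days after the deadline.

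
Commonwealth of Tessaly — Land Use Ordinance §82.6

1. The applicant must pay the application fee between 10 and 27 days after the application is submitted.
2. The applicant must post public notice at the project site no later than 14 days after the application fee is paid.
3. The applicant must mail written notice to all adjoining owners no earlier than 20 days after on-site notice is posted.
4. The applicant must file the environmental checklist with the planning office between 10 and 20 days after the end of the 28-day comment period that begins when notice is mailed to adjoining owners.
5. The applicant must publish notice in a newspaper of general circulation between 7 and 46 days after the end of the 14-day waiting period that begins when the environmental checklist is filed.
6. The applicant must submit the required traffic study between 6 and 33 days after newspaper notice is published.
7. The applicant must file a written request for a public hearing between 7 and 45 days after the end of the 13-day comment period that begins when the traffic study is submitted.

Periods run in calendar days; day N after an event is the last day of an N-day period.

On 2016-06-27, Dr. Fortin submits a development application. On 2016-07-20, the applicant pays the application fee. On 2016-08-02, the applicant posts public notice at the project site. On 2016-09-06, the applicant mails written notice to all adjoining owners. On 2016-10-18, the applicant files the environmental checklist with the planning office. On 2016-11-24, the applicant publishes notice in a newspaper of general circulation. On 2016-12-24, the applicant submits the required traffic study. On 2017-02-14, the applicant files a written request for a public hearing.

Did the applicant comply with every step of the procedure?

Yes

Step 1 — 10 and 27 days from 2016-06-27 (when the application is submitted) are 2016-07-07 and 2016-07-24 respectively; 2016-07-20 falls inside that range.
Step 2 — counting 14 days from 2016-07-20 (when the application fee is paid) gives a deadline of 2016-08-03; done 2016-08-02 — timely.
Step 3 — must wait 20 days from 2016-08-02 (when on-site notice is posted), so not before 2016-08-22; 2016-09-06 is on or after that date.
Step 4 — 10 and 20 days from 2016-10-04 (end of the 28-day comment period, which began when notice is mailed to adjoining owners on 2016-09-06) are 2016-10-14 and 2016-10-24 respectively; done 2016-10-18 — within the window.
Step 5 — 7 and 46 days from 2016-11-01 (end of the 14-day waiting period, which began when the environmental checklist is filed on 2016-10-18) are 2016-11-08 and 2016-12-17 respectively; done 2016-11-24 — within the window.
Step 6 — 6 and 33 days from 2016-11-24 (when newspaper notice is published) are 2016-11-30 and 2016-12-27 respectively; 2016-12-24 falls inside that range.
Step 7 — 7 and 45 days from 2017-01-06 (end of the 13-day comment period, which began when the traffic study is submitted on 2016-12-24) are 2017-01-13 and 2017-02-20 respectively; 2017-02-14 falls inside that range.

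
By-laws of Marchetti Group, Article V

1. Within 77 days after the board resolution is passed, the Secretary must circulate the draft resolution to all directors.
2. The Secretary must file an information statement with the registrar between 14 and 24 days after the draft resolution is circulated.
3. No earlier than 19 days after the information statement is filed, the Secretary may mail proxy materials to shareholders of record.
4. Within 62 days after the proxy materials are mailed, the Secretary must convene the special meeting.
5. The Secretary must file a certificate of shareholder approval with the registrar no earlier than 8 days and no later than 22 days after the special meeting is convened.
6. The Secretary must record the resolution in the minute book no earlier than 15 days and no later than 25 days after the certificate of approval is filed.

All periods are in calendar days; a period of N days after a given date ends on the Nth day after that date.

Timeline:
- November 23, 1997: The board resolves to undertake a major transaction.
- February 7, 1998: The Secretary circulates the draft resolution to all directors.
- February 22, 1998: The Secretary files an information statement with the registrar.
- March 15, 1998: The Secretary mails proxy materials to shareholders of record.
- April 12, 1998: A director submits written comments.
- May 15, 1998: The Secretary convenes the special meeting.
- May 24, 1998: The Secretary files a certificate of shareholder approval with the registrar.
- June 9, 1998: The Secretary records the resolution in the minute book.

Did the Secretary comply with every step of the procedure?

Yes

Step 1: 77 days after November 23, 1997 (when the board resolution is passed) is February 8, 1998; done February 7, 1998 — timely.
Step 2: the window is 14–24 days after February 7, 1998 (when the draft resolution is circulated), so February 21, 1998 through March 3, 1998; February 22, 1998 falls inside that range.
Step 3: the earliest permitted date is 19 days after February 22, 1998 (when the information statement is filed), i.e. March 13, 1998; March 15, 1998 is on or after that date.
Step 4: 62 days after March 15, 1998 (when the proxy materials are mailed) is May 16, 1998; completed May 15, 1998, before the deadline.
Step 5: the window is 8–22 days after May 15, 1998 (when the special meeting is convened), so May 23, 1998 through June 6, 1998; May 24, 1998 falls inside that range.
Step 6: the window is 15–25 days after May 24, 1998 (when the certificate of approval is filed), so June 8, 1998 through June 18, 1998; done June 9, 1998, which is between those dates.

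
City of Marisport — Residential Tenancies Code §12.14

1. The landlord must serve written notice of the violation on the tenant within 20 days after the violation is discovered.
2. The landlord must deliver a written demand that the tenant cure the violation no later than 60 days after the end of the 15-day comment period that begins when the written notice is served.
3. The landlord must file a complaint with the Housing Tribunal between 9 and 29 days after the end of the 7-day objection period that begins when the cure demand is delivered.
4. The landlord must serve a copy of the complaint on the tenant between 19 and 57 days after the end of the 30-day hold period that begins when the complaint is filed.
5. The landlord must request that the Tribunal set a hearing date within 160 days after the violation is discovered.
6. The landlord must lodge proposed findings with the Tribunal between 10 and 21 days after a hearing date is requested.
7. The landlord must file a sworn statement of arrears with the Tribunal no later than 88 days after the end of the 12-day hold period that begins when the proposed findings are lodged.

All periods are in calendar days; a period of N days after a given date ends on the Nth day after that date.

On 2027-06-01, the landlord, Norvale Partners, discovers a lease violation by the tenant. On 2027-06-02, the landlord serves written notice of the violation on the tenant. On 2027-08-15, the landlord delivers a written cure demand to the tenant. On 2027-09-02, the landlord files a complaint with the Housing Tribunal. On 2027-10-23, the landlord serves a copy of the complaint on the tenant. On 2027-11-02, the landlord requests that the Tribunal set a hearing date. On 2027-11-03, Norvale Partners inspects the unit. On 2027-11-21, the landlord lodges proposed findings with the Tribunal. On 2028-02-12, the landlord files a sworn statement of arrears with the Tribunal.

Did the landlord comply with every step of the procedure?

Step 1 — counting 20 days from 2027-06-01 (when the violation is discovered) gives a deadline of 2027-06-21; 2027-06-02 is within that limit.
Step 2 — counting 60 days from 2027-06-17 (end of the 15-day comment period, which began when the written notice is served on 2027-06-02) gives a deadline of 2027-08-16; 2027-08-15 is within that limit.
Step 3 — 9 and 29 days from 2027-08-22 (end of the 7-day objection period, which began when the cure demand is delivered on 2027-08-15) are 2027-08-31 and 2027-09-20 respectively; done 2027-09-02 — within the window.
Step 4 — 19 and 57 days from 2027-10-02 (end of the 30-day hold period, which began when the complaint is filed on 2027-09-02) are 2027-10-21 and 2027-11-28 respectively; done 2027-10-23 — within the window.
Step 5 — counting 160 days from 2027-06-01 (when the violation is discovered) gives a deadline of 2027-11-08; done 2027-11-02 — timely.
Step 6 — 10 and 21 days from 2027-11-02 (when a hearing date is requested) are 2027-11-12 and 2027-11-23 respectively; done 2027-11-21 — within the window.
Step 7 — counting 88 days from 2027-12-03 (end of the 12-day hold period, which began when the proposed findings are lodged on 2027-11-21) gives a deadline of 2028-02-29; completed 2028-02-12, before the deadline.

Yes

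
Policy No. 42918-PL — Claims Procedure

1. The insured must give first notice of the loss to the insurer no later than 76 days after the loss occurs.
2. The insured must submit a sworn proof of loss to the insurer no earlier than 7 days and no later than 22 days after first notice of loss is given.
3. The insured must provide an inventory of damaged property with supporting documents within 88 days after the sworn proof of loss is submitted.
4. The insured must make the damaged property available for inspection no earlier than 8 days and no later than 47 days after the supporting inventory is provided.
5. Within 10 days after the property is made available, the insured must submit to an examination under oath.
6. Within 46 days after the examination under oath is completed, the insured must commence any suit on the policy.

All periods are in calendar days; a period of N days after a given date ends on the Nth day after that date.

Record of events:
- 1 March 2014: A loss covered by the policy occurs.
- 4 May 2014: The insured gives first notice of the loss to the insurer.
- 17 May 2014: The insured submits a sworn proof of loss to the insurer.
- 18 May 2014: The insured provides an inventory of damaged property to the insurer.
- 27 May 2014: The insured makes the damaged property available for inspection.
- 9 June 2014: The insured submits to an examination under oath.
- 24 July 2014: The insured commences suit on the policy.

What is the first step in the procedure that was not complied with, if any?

Step 5

Step 1: 76 days after 1 March 2014 (when the loss occurs) is 16 May 2014; 4 May 2014 is within that limit.
Step 2: the window is 7–22 days after 4 May 2014 (when first notice of loss is given), so 11 May 2014 through 26 May 2014; done 17 May 2014 — within the window.
Step 3: 88 days after 17 May 2014 (when the sworn proof of loss is submitted) is 13 August 2014; done 18 May 2014 — timely.
Step 4: the window is 8–47 days after 18 May 2014 (when the supporting inventory is provided), so 26 May 2014 through 4 July 2014; done 27 May 2014 — within the window.
Step 5: 10 days after 27 May 2014 (when the property is made available) is 6 June 2014; 9 June 2014 misses that deadline by 3 days.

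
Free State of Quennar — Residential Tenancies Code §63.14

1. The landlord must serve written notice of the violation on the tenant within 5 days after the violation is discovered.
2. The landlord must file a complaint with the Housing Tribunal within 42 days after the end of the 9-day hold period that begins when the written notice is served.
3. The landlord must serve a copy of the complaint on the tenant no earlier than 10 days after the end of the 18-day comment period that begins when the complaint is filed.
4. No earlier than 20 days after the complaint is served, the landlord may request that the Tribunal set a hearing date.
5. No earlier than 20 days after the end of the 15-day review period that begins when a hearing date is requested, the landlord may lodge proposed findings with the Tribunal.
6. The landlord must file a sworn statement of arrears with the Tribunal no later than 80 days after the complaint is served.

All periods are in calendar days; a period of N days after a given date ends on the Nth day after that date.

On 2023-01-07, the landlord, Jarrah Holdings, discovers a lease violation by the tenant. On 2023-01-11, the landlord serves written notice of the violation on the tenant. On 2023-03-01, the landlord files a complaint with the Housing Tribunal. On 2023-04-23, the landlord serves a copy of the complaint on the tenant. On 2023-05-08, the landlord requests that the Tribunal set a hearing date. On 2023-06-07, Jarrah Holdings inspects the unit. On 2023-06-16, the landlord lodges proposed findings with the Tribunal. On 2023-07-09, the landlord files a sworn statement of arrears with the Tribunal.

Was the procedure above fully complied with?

No

Step 1 — counting 5 days from 2023-01-07 (when the violation is discovered) gives a deadline of 2023-01-12; completed 2023-01-11, before the deadline.
Step 2 — counting 42 days from 2023-01-20 (end of the 9-day hold period, which began when the written notice is served on 2023-01-11) gives a deadline of 2023-03-03; done 2023-03-01 — timely.
Step 3 — must wait 10 days from 2023-03-19 (end of the 18-day comment period, which began when the complaint is filed on 2023-03-01), so not before 2023-03-29; done 2023-04-23 — permitted.
Step 4 — must wait 20 days from 2023-04-23 (when the complaint is served), so not before 2023-05-13; acted on 2023-05-08, 5 days prematurely.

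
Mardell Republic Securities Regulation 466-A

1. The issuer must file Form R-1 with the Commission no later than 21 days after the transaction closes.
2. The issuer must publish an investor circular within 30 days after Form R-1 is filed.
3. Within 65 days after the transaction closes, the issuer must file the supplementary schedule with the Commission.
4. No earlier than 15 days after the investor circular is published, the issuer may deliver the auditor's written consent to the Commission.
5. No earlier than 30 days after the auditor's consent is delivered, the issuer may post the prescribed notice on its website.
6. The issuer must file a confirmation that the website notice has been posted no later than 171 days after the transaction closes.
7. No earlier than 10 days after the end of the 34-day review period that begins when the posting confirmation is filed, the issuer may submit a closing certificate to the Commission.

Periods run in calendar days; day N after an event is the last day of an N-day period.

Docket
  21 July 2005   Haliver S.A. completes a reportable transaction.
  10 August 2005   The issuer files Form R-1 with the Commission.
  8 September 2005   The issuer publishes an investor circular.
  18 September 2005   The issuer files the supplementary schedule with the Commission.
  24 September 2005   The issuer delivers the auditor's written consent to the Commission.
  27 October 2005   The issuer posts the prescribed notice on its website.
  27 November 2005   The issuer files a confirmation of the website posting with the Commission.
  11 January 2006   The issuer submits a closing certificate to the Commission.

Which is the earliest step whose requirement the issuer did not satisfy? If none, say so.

None — every step was satisfied

(1) due by 21 July 2005 + 21 days = 11 August 2005; 10 August 2005 is within that limit.
(2) due by 10 August 2005 + 30 days = 9 September 2005; 8 September 2005 is within that limit.
(3) due by 21 July 2005 + 65 days = 24 September 2005; 18 September 2005 is within that limit.
(4) permitted from 8 September 2005 + 15 days = 23 September 2005 onward; done 24 September 2005, after the minimum wait.
(5) permitted from 24 September 2005 + 30 days = 24 October 2005 onward; 27 October 2005 is on or after that date.
(6) due by 21 July 2005 + 171 days = 8 January 2006; 27 November 2005 is within that limit.
(7) permitted from 31 December 2005 + 10 days = 10 January 2006 onward; 11 January 2006 is on or after that date.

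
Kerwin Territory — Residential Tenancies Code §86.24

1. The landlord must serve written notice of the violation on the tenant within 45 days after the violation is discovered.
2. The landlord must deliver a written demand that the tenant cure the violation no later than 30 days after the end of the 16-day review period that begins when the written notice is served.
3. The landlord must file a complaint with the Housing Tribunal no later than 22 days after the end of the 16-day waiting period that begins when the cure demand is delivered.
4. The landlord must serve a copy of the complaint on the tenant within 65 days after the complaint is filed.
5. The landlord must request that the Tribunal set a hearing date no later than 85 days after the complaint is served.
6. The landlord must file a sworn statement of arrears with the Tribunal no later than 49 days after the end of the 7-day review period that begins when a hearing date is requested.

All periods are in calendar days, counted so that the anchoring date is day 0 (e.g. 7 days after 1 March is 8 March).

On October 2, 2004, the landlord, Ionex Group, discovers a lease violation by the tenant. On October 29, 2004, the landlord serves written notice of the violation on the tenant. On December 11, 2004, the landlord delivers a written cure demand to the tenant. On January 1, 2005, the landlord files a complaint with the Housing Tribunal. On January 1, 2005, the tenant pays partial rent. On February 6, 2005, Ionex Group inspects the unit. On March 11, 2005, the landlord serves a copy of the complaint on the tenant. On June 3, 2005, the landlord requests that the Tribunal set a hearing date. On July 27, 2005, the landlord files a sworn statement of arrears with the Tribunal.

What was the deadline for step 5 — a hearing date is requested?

June 4, 2005

Step 5 runs from March 11, 2005, when the complaint is served. 85 days after March 11, 2005 is June 4, 2005.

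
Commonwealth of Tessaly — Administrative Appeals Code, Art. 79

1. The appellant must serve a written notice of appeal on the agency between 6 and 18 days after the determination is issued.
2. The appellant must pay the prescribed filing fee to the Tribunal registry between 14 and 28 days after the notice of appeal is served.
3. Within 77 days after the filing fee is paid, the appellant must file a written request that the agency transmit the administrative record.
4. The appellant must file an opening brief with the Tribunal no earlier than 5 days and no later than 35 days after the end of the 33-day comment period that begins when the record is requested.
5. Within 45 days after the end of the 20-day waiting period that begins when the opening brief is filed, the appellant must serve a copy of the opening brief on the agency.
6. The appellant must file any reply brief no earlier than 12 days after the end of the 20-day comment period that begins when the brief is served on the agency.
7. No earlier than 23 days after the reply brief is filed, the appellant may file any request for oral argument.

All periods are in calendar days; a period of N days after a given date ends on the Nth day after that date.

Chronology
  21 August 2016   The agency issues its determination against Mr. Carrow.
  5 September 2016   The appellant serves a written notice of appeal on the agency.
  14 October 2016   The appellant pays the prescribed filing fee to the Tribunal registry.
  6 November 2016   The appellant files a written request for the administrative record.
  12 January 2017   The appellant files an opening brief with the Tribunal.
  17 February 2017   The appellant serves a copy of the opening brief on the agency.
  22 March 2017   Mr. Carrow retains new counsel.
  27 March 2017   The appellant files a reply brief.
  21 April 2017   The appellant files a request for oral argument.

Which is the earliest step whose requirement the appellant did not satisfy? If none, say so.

Step 2

(1) the permitted window runs from 21 August 2016 + 6 = 27 August 2016 to 21 August 2016 + 18 = 8 September 2016; done 5 September 2016 — within the window.
(2) the permitted window runs from 5 September 2016 + 14 = 19 September 2016 to 5 September 2016 + 28 = 3 October 2016; 14 October 2016 is 11 days past the end of the window.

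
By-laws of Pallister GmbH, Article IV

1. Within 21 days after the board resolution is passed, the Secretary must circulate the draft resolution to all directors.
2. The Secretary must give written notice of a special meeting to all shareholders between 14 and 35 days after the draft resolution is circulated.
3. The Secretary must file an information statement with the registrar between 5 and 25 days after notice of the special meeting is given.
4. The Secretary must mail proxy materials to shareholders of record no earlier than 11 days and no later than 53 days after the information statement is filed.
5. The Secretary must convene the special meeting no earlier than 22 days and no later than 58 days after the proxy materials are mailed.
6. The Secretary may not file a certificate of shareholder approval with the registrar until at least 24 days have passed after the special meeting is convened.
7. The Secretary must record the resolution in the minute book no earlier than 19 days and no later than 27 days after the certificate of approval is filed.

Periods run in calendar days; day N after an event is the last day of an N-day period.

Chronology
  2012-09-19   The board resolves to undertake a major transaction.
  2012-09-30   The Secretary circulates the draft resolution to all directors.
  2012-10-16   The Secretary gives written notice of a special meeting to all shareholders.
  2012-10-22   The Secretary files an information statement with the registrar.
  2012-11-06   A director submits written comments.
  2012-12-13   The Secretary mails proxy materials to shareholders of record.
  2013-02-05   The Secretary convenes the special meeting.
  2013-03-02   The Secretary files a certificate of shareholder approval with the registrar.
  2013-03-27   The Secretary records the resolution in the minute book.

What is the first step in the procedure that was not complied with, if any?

None — every step was satisfied

Step 1: 21 days after 2012-09-19 (when the board resolution is passed) is 2012-10-10; 2012-09-30 is within that limit.
Step 2: the window is 14–35 days after 2012-09-30 (when the draft resolution is circulated), so 2012-10-14 through 2012-11-04; 2012-10-16 falls inside that range.
Step 3: the window is 5–25 days after 2012-10-16 (when notice of the special meeting is given), so 2012-10-21 through 2012-11-10; done 2012-10-22 — within the window.
Step 4: the window is 11–53 days after 2012-10-22 (when the information statement is filed), so 2012-11-02 through 2012-12-14; 2012-12-13 falls inside that range.
Step 5: the window is 22–58 days after 2012-12-13 (when the proxy materials are mailed), so 2013-01-04 through 2013-02-09; 2013-02-05 falls inside that range.
Step 6: the earliest permitted date is 24 days after 2013-02-05 (when the special meeting is convened), i.e. 2013-03-01; done 2013-03-02 — permitted.
Step 7: the window is 19–27 days after 2013-03-02 (when the certificate of approval is filed), so 2013-03-21 through 2013-03-29; done 2013-03-27 — within the window.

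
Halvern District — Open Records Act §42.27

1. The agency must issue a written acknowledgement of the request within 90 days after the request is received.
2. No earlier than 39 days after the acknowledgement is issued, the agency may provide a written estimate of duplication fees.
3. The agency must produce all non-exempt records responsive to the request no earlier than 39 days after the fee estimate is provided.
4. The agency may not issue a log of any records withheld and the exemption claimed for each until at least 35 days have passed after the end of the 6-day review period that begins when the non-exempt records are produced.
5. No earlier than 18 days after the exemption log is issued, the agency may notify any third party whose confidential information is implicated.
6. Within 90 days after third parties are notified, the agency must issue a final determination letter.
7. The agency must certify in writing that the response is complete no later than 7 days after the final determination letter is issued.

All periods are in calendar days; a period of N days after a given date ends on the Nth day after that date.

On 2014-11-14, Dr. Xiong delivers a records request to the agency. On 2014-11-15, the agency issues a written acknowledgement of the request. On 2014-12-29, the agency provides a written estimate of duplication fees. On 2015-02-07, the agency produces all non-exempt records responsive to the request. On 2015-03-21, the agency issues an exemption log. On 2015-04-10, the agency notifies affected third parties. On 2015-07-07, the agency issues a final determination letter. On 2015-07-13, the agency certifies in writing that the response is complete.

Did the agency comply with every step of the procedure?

Step 1: 90 days after 2014-11-14 (when the request is received) is 2015-02-12; 2014-11-15 is within that limit.
Step 2: the earliest permitted date is 39 days after 2014-11-15 (when the acknowledgement is issued), i.e. 2014-12-24; 2014-12-29 is on or after that date.
Step 3: the earliest permitted date is 39 days after 2014-12-29 (when the fee estimate is provided), i.e. 2015-02-06; done 2015-02-07, after the minimum wait.
Step 4: the earliest permitted date is 35 days after 2015-02-13 (end of the 6-day review period, which began when the non-exempt records are produced on 2015-02-07), i.e. 2015-03-20; done 2015-03-21, after the minimum wait.
Step 5: the earliest permitted date is 18 days after 2015-03-21 (when the exemption log is issued), i.e. 2015-04-08; 2015-04-10 is on or after that date.
Step 6: 90 days after 2015-04-10 (when third parties are notified) is 2015-07-09; done 2015-07-07 — timely.
Step 7: 7 days after 2015-07-07 (when the final determination letter is issued) is 2015-07-14; 2015-07-13 is within that limit.

Yes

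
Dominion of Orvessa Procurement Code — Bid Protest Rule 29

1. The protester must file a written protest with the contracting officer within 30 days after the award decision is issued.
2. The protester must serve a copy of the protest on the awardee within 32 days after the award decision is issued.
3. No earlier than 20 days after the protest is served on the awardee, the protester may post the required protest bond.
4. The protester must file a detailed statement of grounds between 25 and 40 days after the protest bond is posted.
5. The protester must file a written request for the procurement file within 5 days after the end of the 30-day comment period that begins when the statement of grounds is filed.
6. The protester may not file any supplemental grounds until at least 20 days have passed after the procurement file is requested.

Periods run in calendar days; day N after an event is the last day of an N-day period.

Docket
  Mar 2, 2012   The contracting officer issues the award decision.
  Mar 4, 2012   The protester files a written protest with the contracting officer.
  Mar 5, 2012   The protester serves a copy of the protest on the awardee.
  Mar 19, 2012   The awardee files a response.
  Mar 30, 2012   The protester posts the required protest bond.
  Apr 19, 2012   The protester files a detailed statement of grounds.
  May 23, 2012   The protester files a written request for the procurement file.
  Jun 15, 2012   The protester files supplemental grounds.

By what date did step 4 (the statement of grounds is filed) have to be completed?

Step 4 runs from Mar 30, 2012, when the protest bond is posted. The window is 25–40 days after Mar 30, 2012; it closes on May 9, 2012.

May 9, 2012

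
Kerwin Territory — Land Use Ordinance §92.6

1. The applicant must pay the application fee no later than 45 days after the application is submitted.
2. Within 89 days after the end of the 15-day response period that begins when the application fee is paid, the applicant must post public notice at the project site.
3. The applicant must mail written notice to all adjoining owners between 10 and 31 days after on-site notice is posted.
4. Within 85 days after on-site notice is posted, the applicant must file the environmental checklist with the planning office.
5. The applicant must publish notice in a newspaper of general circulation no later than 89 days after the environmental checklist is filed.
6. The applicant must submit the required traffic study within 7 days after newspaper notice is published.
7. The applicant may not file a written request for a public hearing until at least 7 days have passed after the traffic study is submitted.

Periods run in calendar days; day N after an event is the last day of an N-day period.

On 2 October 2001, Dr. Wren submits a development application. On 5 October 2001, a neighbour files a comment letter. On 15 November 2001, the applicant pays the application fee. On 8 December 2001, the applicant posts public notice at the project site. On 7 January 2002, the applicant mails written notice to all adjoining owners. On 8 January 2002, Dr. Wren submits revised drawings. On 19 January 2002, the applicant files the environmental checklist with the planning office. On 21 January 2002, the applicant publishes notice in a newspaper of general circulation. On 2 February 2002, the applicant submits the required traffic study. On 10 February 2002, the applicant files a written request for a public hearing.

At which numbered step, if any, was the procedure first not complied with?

(1) due by 2 October 2001 + 45 days = 16 November 2001; 15 November 2001 is within that limit.
(2) due by 30 November 2001 + 89 days = 27 February 2002; 8 December 2001 is within that limit.
(3) the permitted window runs from 8 December 2001 + 10 = 18 December 2001 to 8 December 2001 + 31 = 8 January 2002; 7 January 2002 falls inside that range.
(4) due by 8 December 2001 + 85 days = 3 March 2002; 19 January 2002 is within that limit.
(5) due by 19 January 2002 + 89 days = 18 April 2002; completed 21 January 2002, before the deadline.
(6) due by 21 January 2002 + 7 days = 28 January 2002; 2 February 2002 misses that deadline by 5 days.

Step 6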